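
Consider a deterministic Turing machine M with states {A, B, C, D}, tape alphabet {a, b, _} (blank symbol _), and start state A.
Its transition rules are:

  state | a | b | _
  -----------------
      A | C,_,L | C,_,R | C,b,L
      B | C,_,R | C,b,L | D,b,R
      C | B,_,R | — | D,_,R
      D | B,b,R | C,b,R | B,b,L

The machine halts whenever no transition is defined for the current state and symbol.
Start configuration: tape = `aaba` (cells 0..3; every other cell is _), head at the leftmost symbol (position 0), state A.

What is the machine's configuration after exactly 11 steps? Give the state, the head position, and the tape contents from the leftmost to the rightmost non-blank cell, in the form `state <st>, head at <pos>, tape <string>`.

state D, head at 5, tape bb_b_b

A | _[a]aba__   read a → write _, move L, go to C
C | [_]_aba__   read _ → write _, move R, go to D
D | _[_]aba__   read _ → write b, move L, go to B
B | [_]baba__   read _ → write b, move R, go to D
D | b[b]aba__   read b → write b, move R, go to C
C | bb[a]ba__   read a → write _, move R, go to B
B | bb_[b]a__   read b → write b, move L, go to C
C | bb[_]ba__   read _ → write _, move R, go to D
D | bb_[b]a__   read b → write b, move R, go to C
C | bb_b[a]__   read a → write _, move R, go to B
B | bb_b_[_]_   read _ → write b, move R, go to D
D | bb_b_b[_]
After 11 steps: state D, head at 5, tape bb_b_b.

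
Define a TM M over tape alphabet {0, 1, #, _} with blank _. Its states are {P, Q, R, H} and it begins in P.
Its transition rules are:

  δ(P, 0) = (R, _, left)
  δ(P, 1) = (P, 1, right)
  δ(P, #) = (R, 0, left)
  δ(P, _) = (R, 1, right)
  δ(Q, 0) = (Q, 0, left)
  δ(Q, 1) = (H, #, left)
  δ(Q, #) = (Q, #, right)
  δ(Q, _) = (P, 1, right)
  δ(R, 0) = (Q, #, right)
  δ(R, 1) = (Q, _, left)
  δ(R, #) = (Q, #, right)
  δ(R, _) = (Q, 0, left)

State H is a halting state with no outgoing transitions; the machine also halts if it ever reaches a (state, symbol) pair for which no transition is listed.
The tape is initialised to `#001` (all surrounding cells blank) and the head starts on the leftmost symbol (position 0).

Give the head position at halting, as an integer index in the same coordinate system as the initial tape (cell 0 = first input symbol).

P | ___[#]001   read # → write 0, move left, go to R
R | __[_]0001   read _ → write 0, move left, go to Q
Q | _[_]00001   read _ → write 1, move right, go to P
P | _1[0]0001   read 0 → write _, move left, go to R
R | _[1]_0001   read 1 → write _, move left, go to Q
Q | [_]__0001   read _ → write 1, move right, go to P
P | 1[_]_0001   read _ → write 1, move right, go to R
R | 11[_]0001   read _ → write 0, move left, go to Q
Q | 1[1]00001   read 1 → write #, move left, go to H
H | [1]#00001
At halt the head is at cell -3.

-3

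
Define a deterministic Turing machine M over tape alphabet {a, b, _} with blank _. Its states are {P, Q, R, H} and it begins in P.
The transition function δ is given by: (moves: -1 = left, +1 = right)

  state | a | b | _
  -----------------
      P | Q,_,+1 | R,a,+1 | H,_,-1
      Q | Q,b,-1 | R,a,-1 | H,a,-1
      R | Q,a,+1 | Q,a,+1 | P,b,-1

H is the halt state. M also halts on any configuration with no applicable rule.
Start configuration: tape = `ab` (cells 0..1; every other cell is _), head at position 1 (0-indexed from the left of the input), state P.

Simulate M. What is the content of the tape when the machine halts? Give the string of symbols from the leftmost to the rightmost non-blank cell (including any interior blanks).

baa

P | __a[b]_   read b → write a, move +1, go to R
R | __aa[_]   read _ → write b, move -1, go to P
P | __a[a]b   read a → write _, move +1, go to Q
Q | __a_[b]   read b → write a, move -1, go to R
R | __a[_]a   read _ → write b, move -1, go to P
P | __[a]ba   read a → write _, move +1, go to Q
Q | ___[b]a   read b → write a, move -1, go to R
R | __[_]aa   read _ → write b, move -1, go to P
P | _[_]baa   read _ → write _, move -1, go to H
H | [_]_baa
The non-blank tape span at halt is baa.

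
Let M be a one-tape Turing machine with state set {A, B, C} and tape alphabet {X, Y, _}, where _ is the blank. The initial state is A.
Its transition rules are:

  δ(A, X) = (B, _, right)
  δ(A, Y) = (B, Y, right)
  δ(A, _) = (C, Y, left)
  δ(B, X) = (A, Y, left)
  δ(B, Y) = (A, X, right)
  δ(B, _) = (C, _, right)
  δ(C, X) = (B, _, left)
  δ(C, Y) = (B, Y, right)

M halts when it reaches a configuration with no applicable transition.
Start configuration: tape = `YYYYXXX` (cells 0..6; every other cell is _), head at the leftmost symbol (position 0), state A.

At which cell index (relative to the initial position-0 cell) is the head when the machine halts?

0

A | _[Y]YYYXXX   read Y → write Y, move right, go to B
B | _Y[Y]YYXXX   read Y → write X, move right, go to A
A | _YX[Y]YXXX   read Y → write Y, move right, go to B
B | _YXY[Y]XXX   read Y → write X, move right, go to A
A | _YXYX[X]XX   read X → write _, move right, go to B
B | _YXYX_[X]X   read X → write Y, move left, go to A
A | _YXYX[_]YX   read _ → write Y, move left, go to C
C | _YXY[X]YYX   read X → write _, move left, go to B
B | _YX[Y]_YYX   read Y → write X, move right, go to A
A | _YXX[_]YYX   read _ → write Y, move left, go to C
C | _YX[X]YYYX   read X → write _, move left, go to B
B | _Y[X]_YYYX   read X → write Y, move left, go to A
A | _[Y]Y_YYYX   read Y → write Y, move right, go to B
B | _Y[Y]_YYYX   read Y → write X, move right, go to A
A | _YX[_]YYYX   read _ → write Y, move left, go to C
C | _Y[X]YYYYX   read X → write _, move left, go to B
B | _[Y]_YYYYX   read Y → write X, move right, go to A
A | _X[_]YYYYX   read _ → write Y, move left, go to C
C | _[X]YYYYYX   read X → write _, move left, go to B
B | [_]_YYYYYX   read _ → write _, move right, go to C
C | _[_]YYYYYX
At halt the head is at cell 0.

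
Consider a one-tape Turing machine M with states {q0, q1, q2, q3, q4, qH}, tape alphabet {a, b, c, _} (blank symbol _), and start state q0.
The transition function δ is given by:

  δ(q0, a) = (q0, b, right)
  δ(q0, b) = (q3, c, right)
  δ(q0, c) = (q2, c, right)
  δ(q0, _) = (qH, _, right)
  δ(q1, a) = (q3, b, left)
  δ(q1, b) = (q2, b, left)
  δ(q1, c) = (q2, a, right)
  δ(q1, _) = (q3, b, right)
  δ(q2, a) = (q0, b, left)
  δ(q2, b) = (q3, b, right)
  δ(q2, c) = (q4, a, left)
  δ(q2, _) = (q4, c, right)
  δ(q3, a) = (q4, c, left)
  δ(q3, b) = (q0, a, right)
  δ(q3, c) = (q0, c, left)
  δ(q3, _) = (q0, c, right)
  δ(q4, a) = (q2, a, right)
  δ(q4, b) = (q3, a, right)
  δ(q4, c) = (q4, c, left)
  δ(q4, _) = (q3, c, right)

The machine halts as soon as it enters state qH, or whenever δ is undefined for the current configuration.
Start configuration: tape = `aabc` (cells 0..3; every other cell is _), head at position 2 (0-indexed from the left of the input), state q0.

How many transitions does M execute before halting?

state=q0 head=2 tape=aa[b]c___   (q0,b)→(q3,c,right)
state=q3 head=3 tape=aac[c]___   (q3,c)→(q0,c,left)
state=q0 head=2 tape=aa[c]c___   (q0,c)→(q2,c,right)
state=q2 head=3 tape=aac[c]___   (q2,c)→(q4,a,left)
state=q4 head=2 tape=aa[c]a___   (q4,c)→(q4,c,left)
state=q4 head=1 tape=a[a]ca___   (q4,a)→(q2,a,right)
state=q2 head=2 tape=aa[c]a___   (q2,c)→(q4,a,left)
state=q4 head=1 tape=a[a]aa___   (q4,a)→(q2,a,right)
state=q2 head=2 tape=aa[a]a___   (q2,a)→(q0,b,left)
state=q0 head=1 tape=a[a]ba___   (q0,a)→(q0,b,right)
state=q0 head=2 tape=ab[b]a___   (q0,b)→(q3,c,right)
state=q3 head=3 tape=abc[a]___   (q3,a)→(q4,c,left)
state=q4 head=2 tape=ab[c]c___   (q4,c)→(q4,c,left)
state=q4 head=1 tape=a[b]cc___   (q4,b)→(q3,a,right)
state=q3 head=2 tape=aa[c]c___   (q3,c)→(q0,c,left)
state=q0 head=1 tape=a[a]cc___   (q0,a)→(q0,b,right)
state=q0 head=2 tape=ab[c]c___   (q0,c)→(q2,c,right)
state=q2 head=3 tape=abc[c]___   (q2,c)→(q4,a,left)
state=q4 head=2 tape=ab[c]a___   (q4,c)→(q4,c,left)
state=q4 head=1 tape=a[b]ca___   (q4,b)→(q3,a,right)
state=q3 head=2 tape=aa[c]a___   (q3,c)→(q0,c,left)
state=q0 head=1 tape=a[a]ca___   (q0,a)→(q0,b,right)
state=q0 head=2 tape=ab[c]a___   (q0,c)→(q2,c,right)
state=q2 head=3 tape=abc[a]___   (q2,a)→(q0,b,left)
state=q0 head=2 tape=ab[c]b___   (q0,c)→(q2,c,right)
state=q2 head=3 tape=abc[b]___   (q2,b)→(q3,b,right)
state=q3 head=4 tape=abcb[_]__   (q3,_)→(q0,c,right)
state=q0 head=5 tape=abcbc[_]_   (q0,_)→(qH,_,right)
state=qH head=6 tape=abcbc_[_]
M halts after 28 transitions.

28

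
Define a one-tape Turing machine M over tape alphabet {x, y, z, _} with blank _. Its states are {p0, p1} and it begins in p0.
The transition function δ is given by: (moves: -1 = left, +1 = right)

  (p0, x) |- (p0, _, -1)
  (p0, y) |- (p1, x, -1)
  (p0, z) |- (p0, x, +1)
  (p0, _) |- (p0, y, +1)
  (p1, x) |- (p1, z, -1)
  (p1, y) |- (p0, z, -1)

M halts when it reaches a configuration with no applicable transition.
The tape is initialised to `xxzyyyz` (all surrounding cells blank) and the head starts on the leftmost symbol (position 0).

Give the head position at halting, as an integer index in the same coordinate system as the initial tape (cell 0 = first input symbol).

state=p0 head=0 tape=___[x]xzyyyz   (p0,x)→(p0,_,-1)
state=p0 head=-1 tape=__[_]_xzyyyz   (p0,_)→(p0,y,+1)
state=p0 head=0 tape=__y[_]xzyyyz   (p0,_)→(p0,y,+1)
state=p0 head=1 tape=__yy[x]zyyyz   (p0,x)→(p0,_,-1)
state=p0 head=0 tape=__y[y]_zyyyz   (p0,y)→(p1,x,-1)
state=p1 head=-1 tape=__[y]x_zyyyz   (p1,y)→(p0,z,-1)
state=p0 head=-2 tape=_[_]zx_zyyyz   (p0,_)→(p0,y,+1)
state=p0 head=-1 tape=_y[z]x_zyyyz   (p0,z)→(p0,x,+1)
state=p0 head=0 tape=_yx[x]_zyyyz   (p0,x)→(p0,_,-1)
state=p0 head=-1 tape=_y[x]__zyyyz   (p0,x)→(p0,_,-1)
state=p0 head=-2 tape=_[y]___zyyyz   (p0,y)→(p1,x,-1)
state=p1 head=-3 tape=[_]x___zyyyz
At halt the head is at cell -3.

-3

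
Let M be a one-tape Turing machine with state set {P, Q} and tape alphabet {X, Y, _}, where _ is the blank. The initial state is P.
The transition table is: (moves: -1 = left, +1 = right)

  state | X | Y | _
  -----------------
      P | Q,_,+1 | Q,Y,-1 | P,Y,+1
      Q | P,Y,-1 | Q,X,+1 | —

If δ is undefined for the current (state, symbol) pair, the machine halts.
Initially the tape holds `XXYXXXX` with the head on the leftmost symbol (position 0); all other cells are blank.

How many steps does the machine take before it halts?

19

P | [X]XYXXXX_   read X → write _, move +1, go to Q
Q | _[X]YXXXX_   read X → write Y, move -1, go to P
P | [_]YYXXXX_   read _ → write Y, move +1, go to P
P | Y[Y]YXXXX_   read Y → write Y, move -1, go to Q
Q | [Y]YYXXXX_   read Y → write X, move +1, go to Q
Q | X[Y]YXXXX_   read Y → write X, move +1, go to Q
Q | XX[Y]XXXX_   read Y → write X, move +1, go to Q
Q | XXX[X]XXX_   read X → write Y, move -1, go to P
P | XX[X]YXXX_   read X → write _, move +1, go to Q
Q | XX_[Y]XXX_   read Y → write X, move +1, go to Q
Q | XX_X[X]XX_   read X → write Y, move -1, go to P
P | XX_[X]YXX_   read X → write _, move +1, go to Q
Q | XX__[Y]XX_   read Y → write X, move +1, go to Q
Q | XX__X[X]X_   read X → write Y, move -1, go to P
P | XX__[X]YX_   read X → write _, move +1, go to Q
Q | XX___[Y]X_   read Y → write X, move +1, go to Q
Q | XX___X[X]_   read X → write Y, move -1, go to P
P | XX___[X]Y_   read X → write _, move +1, go to Q
Q | XX____[Y]_   read Y → write X, move +1, go to Q
Q | XX____X[_]
M halts after 19 transitions.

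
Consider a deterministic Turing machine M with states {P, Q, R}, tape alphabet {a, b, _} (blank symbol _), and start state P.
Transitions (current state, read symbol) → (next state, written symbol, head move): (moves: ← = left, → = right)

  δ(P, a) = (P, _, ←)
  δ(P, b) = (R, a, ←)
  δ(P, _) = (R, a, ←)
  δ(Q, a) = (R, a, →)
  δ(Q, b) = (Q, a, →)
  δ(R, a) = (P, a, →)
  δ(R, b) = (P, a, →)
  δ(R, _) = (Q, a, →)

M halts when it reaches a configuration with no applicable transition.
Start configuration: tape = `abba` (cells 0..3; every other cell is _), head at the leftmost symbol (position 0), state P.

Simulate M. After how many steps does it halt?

9

P | __[a]bba__   read a → write _, move ←, go to P
P | _[_]_bba__   read _ → write a, move ←, go to R
R | [_]a_bba__   read _ → write a, move →, go to Q
Q | a[a]_bba__   read a → write a, move →, go to R
R | aa[_]bba__   read _ → write a, move →, go to Q
Q | aaa[b]ba__   read b → write a, move →, go to Q
Q | aaaa[b]a__   read b → write a, move →, go to Q
Q | aaaaa[a]__   read a → write a, move →, go to R
R | aaaaaa[_]_   read _ → write a, move →, go to Q
Q | aaaaaaa[_]
M halts after 9 transitions.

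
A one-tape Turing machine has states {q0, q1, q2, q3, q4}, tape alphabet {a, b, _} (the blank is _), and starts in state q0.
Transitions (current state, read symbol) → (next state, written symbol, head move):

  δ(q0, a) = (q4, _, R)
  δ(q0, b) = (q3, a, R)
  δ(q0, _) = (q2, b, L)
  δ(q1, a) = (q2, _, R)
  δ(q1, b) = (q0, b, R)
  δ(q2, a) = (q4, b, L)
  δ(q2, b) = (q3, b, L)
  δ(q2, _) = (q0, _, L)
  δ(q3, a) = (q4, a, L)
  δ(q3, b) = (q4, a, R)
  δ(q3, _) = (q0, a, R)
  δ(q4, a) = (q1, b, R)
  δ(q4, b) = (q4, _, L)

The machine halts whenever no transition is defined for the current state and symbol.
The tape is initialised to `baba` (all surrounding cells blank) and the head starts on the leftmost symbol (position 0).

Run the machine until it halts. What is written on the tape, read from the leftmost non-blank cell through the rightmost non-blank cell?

abb

state=q0 head=0 tape=_[b]aba_   (q0,b)→(q3,a,R)
state=q3 head=1 tape=_a[a]ba_   (q3,a)→(q4,a,L)
state=q4 head=0 tape=_[a]aba_   (q4,a)→(q1,b,R)
state=q1 head=1 tape=_b[a]ba_   (q1,a)→(q2,_,R)
state=q2 head=2 tape=_b_[b]a_   (q2,b)→(q3,b,L)
state=q3 head=1 tape=_b[_]ba_   (q3,_)→(q0,a,R)
state=q0 head=2 tape=_ba[b]a_   (q0,b)→(q3,a,R)
state=q3 head=3 tape=_baa[a]_   (q3,a)→(q4,a,L)
state=q4 head=2 tape=_ba[a]a_   (q4,a)→(q1,b,R)
state=q1 head=3 tape=_bab[a]_   (q1,a)→(q2,_,R)
state=q2 head=4 tape=_bab_[_]   (q2,_)→(q0,_,L)
state=q0 head=3 tape=_bab[_]_   (q0,_)→(q2,b,L)
state=q2 head=2 tape=_ba[b]b_   (q2,b)→(q3,b,L)
state=q3 head=1 tape=_b[a]bb_   (q3,a)→(q4,a,L)
state=q4 head=0 tape=_[b]abb_   (q4,b)→(q4,_,L)
state=q4 head=-1 tape=[_]_abb_
The non-blank tape span at halt is abb.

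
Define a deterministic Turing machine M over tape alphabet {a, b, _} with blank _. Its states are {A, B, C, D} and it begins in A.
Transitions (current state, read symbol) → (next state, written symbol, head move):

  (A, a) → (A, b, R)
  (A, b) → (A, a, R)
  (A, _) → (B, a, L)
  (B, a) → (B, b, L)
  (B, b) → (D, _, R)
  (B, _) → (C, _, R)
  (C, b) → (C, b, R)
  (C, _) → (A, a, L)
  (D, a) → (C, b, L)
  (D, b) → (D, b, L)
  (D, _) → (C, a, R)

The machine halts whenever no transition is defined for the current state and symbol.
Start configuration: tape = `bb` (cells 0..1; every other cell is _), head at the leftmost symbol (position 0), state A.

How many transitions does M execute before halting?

A | _[b]b_   read b → write a, move R, go to A
A | _a[b]_   read b → write a, move R, go to A
A | _aa[_]   read _ → write a, move L, go to B
B | _a[a]a   read a → write b, move L, go to B
B | _[a]ba   read a → write b, move L, go to B
B | [_]bba   read _ → write _, move R, go to C
C | _[b]ba   read b → write b, move R, go to C
C | _b[b]a   read b → write b, move R, go to C
C | _bb[a]
M halts after 8 transitions.

8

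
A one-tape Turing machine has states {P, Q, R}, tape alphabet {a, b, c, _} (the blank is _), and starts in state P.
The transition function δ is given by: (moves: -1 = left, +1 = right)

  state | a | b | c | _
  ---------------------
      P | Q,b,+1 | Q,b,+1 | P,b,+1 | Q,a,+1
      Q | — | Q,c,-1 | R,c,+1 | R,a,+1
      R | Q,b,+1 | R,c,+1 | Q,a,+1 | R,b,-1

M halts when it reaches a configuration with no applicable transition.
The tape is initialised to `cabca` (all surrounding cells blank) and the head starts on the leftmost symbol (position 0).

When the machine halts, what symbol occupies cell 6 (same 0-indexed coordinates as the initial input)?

P | _[c]abca____   read c → write b, move +1, go to P
P | _b[a]bca____   read a → write b, move +1, go to Q
Q | _bb[b]ca____   read b → write c, move -1, go to Q
Q | _b[b]cca____   read b → write c, move -1, go to Q
Q | _[b]ccca____   read b → write c, move -1, go to Q
Q | [_]cccca____   read _ → write a, move +1, go to R
R | a[c]ccca____   read c → write a, move +1, go to Q
Q | aa[c]cca____   read c → write c, move +1, go to R
R | aac[c]ca____   read c → write a, move +1, go to Q
Q | aaca[c]a____   read c → write c, move +1, go to R
R | aacac[a]____   read a → write b, move +1, go to Q
Q | aacacb[_]___   read _ → write a, move +1, go to R
R | aacacba[_]__   read _ → write b, move -1, go to R
R | aacacb[a]b__   read a → write b, move +1, go to Q
Q | aacacbb[b]__   read b → write c, move -1, go to Q
Q | aacacb[b]c__   read b → write c, move -1, go to Q
Q | aacac[b]cc__   read b → write c, move -1, go to Q
Q | aaca[c]ccc__   read c → write c, move +1, go to R
R | aacac[c]cc__   read c → write a, move +1, go to Q
Q | aacaca[c]c__   read c → write c, move +1, go to R
R | aacacac[c]__   read c → write a, move +1, go to Q
Q | aacacaca[_]_   read _ → write a, move +1, go to R
R | aacacacaa[_]   read _ → write b, move -1, go to R
R | aacacaca[a]b   read a → write b, move +1, go to Q
Q | aacacacab[b]   read b → write c, move -1, go to Q
Q | aacacaca[b]c   read b → write c, move -1, go to Q
Q | aacacac[a]cc
Cell 6 holds a when M halts.

a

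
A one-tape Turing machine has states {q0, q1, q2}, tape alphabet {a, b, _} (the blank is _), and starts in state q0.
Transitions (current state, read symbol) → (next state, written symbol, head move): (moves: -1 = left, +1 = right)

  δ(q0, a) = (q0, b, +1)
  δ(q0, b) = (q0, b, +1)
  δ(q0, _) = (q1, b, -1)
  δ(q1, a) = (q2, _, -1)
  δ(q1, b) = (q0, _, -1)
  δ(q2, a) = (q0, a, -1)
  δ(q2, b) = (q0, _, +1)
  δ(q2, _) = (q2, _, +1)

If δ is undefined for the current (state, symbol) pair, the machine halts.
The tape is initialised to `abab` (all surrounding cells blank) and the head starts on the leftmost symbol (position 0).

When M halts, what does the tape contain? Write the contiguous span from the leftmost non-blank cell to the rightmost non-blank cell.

b_bbbb

state=q0 head=0 tape=__[a]bab_   (q0,a)→(q0,b,+1)
state=q0 head=1 tape=__b[b]ab_   (q0,b)→(q0,b,+1)
state=q0 head=2 tape=__bb[a]b_   (q0,a)→(q0,b,+1)
state=q0 head=3 tape=__bbb[b]_   (q0,b)→(q0,b,+1)
state=q0 head=4 tape=__bbbb[_]   (q0,_)→(q1,b,-1)
state=q1 head=3 tape=__bbb[b]b   (q1,b)→(q0,_,-1)
state=q0 head=2 tape=__bb[b]_b   (q0,b)→(q0,b,+1)
state=q0 head=3 tape=__bbb[_]b   (q0,_)→(q1,b,-1)
state=q1 head=2 tape=__bb[b]bb   (q1,b)→(q0,_,-1)
state=q0 head=1 tape=__b[b]_bb   (q0,b)→(q0,b,+1)
state=q0 head=2 tape=__bb[_]bb   (q0,_)→(q1,b,-1)
state=q1 head=1 tape=__b[b]bbb   (q1,b)→(q0,_,-1)
state=q0 head=0 tape=__[b]_bbb   (q0,b)→(q0,b,+1)
state=q0 head=1 tape=__b[_]bbb   (q0,_)→(q1,b,-1)
state=q1 head=0 tape=__[b]bbbb   (q1,b)→(q0,_,-1)
state=q0 head=-1 tape=_[_]_bbbb   (q0,_)→(q1,b,-1)
state=q1 head=-2 tape=[_]b_bbbb
The non-blank tape span at halt is b_bbbb.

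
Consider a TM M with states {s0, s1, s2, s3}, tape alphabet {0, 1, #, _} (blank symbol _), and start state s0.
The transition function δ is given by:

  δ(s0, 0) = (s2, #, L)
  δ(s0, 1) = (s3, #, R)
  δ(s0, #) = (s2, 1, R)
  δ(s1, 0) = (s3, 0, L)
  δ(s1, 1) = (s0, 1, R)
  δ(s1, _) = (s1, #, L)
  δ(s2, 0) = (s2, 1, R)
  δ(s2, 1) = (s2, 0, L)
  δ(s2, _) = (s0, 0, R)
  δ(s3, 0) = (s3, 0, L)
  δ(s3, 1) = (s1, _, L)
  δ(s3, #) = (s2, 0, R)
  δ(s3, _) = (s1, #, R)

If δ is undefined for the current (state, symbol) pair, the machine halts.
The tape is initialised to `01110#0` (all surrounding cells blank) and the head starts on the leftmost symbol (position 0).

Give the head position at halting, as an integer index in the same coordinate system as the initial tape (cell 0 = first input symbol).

s0 | __[0]1110#0   read 0 → write #, move L, go to s2
s2 | _[_]#1110#0   read _ → write 0, move R, go to s0
s0 | _0[#]1110#0   read # → write 1, move R, go to s2
s2 | _01[1]110#0   read 1 → write 0, move L, go to s2
s2 | _0[1]0110#0   read 1 → write 0, move L, go to s2
s2 | _[0]00110#0   read 0 → write 1, move R, go to s2
s2 | _1[0]0110#0   read 0 → write 1, move R, go to s2
s2 | _11[0]110#0   read 0 → write 1, move R, go to s2
s2 | _111[1]10#0   read 1 → write 0, move L, go to s2
s2 | _11[1]010#0   read 1 → write 0, move L, go to s2
s2 | _1[1]0010#0   read 1 → write 0, move L, go to s2
s2 | _[1]00010#0   read 1 → write 0, move L, go to s2
s2 | [_]000010#0   read _ → write 0, move R, go to s0
s0 | 0[0]00010#0   read 0 → write #, move L, go to s2
s2 | [0]#00010#0   read 0 → write 1, move R, go to s2
s2 | 1[#]00010#0
At halt the head is at cell -1.

-1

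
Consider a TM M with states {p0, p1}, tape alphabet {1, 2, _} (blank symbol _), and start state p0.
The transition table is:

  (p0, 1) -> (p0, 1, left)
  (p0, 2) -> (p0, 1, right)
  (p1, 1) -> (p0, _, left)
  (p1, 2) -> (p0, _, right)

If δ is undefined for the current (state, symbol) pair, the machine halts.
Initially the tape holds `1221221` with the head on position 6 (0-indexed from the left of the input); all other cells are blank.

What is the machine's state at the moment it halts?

p0

state=p0 head=6 tape=_122122[1]   (p0,1)→(p0,1,left)
state=p0 head=5 tape=_12212[2]1   (p0,2)→(p0,1,right)
state=p0 head=6 tape=_122121[1]   (p0,1)→(p0,1,left)
state=p0 head=5 tape=_12212[1]1   (p0,1)→(p0,1,left)
state=p0 head=4 tape=_1221[2]11   (p0,2)→(p0,1,right)
state=p0 head=5 tape=_12211[1]1   (p0,1)→(p0,1,left)
state=p0 head=4 tape=_1221[1]11   (p0,1)→(p0,1,left)
state=p0 head=3 tape=_122[1]111   (p0,1)→(p0,1,left)
state=p0 head=2 tape=_12[2]1111   (p0,2)→(p0,1,right)
state=p0 head=3 tape=_121[1]111   (p0,1)→(p0,1,left)
state=p0 head=2 tape=_12[1]1111   (p0,1)→(p0,1,left)
state=p0 head=1 tape=_1[2]11111   (p0,2)→(p0,1,right)
state=p0 head=2 tape=_11[1]1111   (p0,1)→(p0,1,left)
state=p0 head=1 tape=_1[1]11111   (p0,1)→(p0,1,left)
state=p0 head=0 tape=_[1]111111   (p0,1)→(p0,1,left)
state=p0 head=-1 tape=[_]1111111
No transition is defined for (p0, _); M halts in state p0.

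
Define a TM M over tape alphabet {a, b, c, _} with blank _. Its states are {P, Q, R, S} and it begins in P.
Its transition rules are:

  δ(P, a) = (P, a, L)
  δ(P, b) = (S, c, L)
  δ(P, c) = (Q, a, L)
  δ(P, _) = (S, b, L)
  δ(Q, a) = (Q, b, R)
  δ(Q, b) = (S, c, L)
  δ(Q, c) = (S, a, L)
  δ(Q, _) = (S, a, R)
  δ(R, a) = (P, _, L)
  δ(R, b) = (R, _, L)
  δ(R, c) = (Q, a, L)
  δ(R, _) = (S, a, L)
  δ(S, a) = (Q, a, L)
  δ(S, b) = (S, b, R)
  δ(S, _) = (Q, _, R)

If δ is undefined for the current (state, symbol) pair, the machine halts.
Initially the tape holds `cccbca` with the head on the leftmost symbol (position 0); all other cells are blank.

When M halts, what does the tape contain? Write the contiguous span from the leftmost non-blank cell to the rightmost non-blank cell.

bcacbca

state=P head=0 tape=_[c]ccbca   (P,c)→(Q,a,L)
state=Q head=-1 tape=[_]accbca   (Q,_)→(S,a,R)
state=S head=0 tape=a[a]ccbca   (S,a)→(Q,a,L)
state=Q head=-1 tape=[a]accbca   (Q,a)→(Q,b,R)
state=Q head=0 tape=b[a]ccbca   (Q,a)→(Q,b,R)
state=Q head=1 tape=bb[c]cbca   (Q,c)→(S,a,L)
state=S head=0 tape=b[b]acbca   (S,b)→(S,b,R)
state=S head=1 tape=bb[a]cbca   (S,a)→(Q,a,L)
state=Q head=0 tape=b[b]acbca   (Q,b)→(S,c,L)
state=S head=-1 tape=[b]cacbca   (S,b)→(S,b,R)
state=S head=0 tape=b[c]acbca
The non-blank tape span at halt is bcacbca.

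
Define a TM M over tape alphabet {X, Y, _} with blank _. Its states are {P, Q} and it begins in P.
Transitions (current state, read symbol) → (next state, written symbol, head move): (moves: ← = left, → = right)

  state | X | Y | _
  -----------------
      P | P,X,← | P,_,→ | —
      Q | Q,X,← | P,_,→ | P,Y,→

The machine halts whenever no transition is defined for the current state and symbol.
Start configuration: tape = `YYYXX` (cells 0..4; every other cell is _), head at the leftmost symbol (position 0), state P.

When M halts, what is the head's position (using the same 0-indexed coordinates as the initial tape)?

P | [Y]YYXX   read Y → write _, move →, go to P
P | _[Y]YXX   read Y → write _, move →, go to P
P | __[Y]XX   read Y → write _, move →, go to P
P | ___[X]X   read X → write X, move ←, go to P
P | __[_]XX
At halt the head is at cell 2.

2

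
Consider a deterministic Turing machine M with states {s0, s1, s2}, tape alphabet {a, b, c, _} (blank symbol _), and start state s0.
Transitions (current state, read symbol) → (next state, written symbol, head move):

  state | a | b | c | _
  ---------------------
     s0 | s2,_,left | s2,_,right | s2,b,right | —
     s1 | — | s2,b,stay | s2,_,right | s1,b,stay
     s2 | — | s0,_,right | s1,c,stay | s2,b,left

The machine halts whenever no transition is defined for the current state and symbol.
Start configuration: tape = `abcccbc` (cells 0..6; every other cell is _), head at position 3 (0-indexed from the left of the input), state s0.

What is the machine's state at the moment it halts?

state=s0 head=3 tape=abc[c]cbc____   (s0,c)→(s2,b,right)
state=s2 head=4 tape=abcb[c]bc____   (s2,c)→(s1,c,stay)
state=s1 head=4 tape=abcb[c]bc____   (s1,c)→(s2,_,right)
state=s2 head=5 tape=abcb_[b]c____   (s2,b)→(s0,_,right)
state=s0 head=6 tape=abcb__[c]____   (s0,c)→(s2,b,right)
state=s2 head=7 tape=abcb__b[_]___   (s2,_)→(s2,b,left)
state=s2 head=6 tape=abcb__[b]b___   (s2,b)→(s0,_,right)
state=s0 head=7 tape=abcb___[b]___   (s0,b)→(s2,_,right)
state=s2 head=8 tape=abcb____[_]__   (s2,_)→(s2,b,left)
state=s2 head=7 tape=abcb___[_]b__   (s2,_)→(s2,b,left)
state=s2 head=6 tape=abcb__[_]bb__   (s2,_)→(s2,b,left)
state=s2 head=5 tape=abcb_[_]bbb__   (s2,_)→(s2,b,left)
state=s2 head=4 tape=abcb[_]bbbb__   (s2,_)→(s2,b,left)
state=s2 head=3 tape=abc[b]bbbbb__   (s2,b)→(s0,_,right)
state=s0 head=4 tape=abc_[b]bbbb__   (s0,b)→(s2,_,right)
state=s2 head=5 tape=abc__[b]bbb__   (s2,b)→(s0,_,right)
state=s0 head=6 tape=abc___[b]bb__   (s0,b)→(s2,_,right)
state=s2 head=7 tape=abc____[b]b__   (s2,b)→(s0,_,right)
state=s0 head=8 tape=abc_____[b]__   (s0,b)→(s2,_,right)
state=s2 head=9 tape=abc______[_]_   (s2,_)→(s2,b,left)
state=s2 head=8 tape=abc_____[_]b_   (s2,_)→(s2,b,left)
state=s2 head=7 tape=abc____[_]bb_   (s2,_)→(s2,b,left)
state=s2 head=6 tape=abc___[_]bbb_   (s2,_)→(s2,b,left)
state=s2 head=5 tape=abc__[_]bbbb_   (s2,_)→(s2,b,left)
state=s2 head=4 tape=abc_[_]bbbbb_   (s2,_)→(s2,b,left)
state=s2 head=3 tape=abc[_]bbbbbb_   (s2,_)→(s2,b,left)
state=s2 head=2 tape=ab[c]bbbbbbb_   (s2,c)→(s1,c,stay)
state=s1 head=2 tape=ab[c]bbbbbbb_   (s1,c)→(s2,_,right)
state=s2 head=3 tape=ab_[b]bbbbbb_   (s2,b)→(s0,_,right)
state=s0 head=4 tape=ab__[b]bbbbb_   (s0,b)→(s2,_,right)
state=s2 head=5 tape=ab___[b]bbbb_   (s2,b)→(s0,_,right)
state=s0 head=6 tape=ab____[b]bbb_   (s0,b)→(s2,_,right)
state=s2 head=7 tape=ab_____[b]bb_   (s2,b)→(s0,_,right)
state=s0 head=8 tape=ab______[b]b_   (s0,b)→(s2,_,right)
state=s2 head=9 tape=ab_______[b]_   (s2,b)→(s0,_,right)
state=s0 head=10 tape=ab________[_]
No transition is defined for (s0, _); M halts in state s0.

s0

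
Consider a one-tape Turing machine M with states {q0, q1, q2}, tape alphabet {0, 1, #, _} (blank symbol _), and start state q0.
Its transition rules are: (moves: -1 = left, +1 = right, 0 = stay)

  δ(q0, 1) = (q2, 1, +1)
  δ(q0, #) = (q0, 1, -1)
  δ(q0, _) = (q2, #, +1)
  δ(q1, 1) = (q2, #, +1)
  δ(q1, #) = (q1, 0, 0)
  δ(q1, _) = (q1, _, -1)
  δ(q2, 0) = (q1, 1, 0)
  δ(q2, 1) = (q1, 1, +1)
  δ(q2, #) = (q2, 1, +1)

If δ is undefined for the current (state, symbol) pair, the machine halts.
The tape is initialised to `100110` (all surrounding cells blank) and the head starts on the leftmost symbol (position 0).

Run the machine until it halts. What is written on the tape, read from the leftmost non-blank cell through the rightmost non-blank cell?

1##1##

state=q0 head=0 tape=[1]00110_   (q0,1)→(q2,1,+1)
state=q2 head=1 tape=1[0]0110_   (q2,0)→(q1,1,0)
state=q1 head=1 tape=1[1]0110_   (q1,1)→(q2,#,+1)
state=q2 head=2 tape=1#[0]110_   (q2,0)→(q1,1,0)
state=q1 head=2 tape=1#[1]110_   (q1,1)→(q2,#,+1)
state=q2 head=3 tape=1##[1]10_   (q2,1)→(q1,1,+1)
state=q1 head=4 tape=1##1[1]0_   (q1,1)→(q2,#,+1)
state=q2 head=5 tape=1##1#[0]_   (q2,0)→(q1,1,0)
state=q1 head=5 tape=1##1#[1]_   (q1,1)→(q2,#,+1)
state=q2 head=6 tape=1##1##[_]
The non-blank tape span at halt is 1##1##.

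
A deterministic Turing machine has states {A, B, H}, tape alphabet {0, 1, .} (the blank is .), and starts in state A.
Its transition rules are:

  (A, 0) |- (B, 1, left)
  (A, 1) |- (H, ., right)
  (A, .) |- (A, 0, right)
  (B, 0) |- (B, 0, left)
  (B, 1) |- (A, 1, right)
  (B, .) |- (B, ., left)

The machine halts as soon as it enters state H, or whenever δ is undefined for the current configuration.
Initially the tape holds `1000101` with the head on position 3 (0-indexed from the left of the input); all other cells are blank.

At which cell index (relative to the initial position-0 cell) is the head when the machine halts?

state=A head=3 tape=100[0]101   (A,0)→(B,1,left)
state=B head=2 tape=10[0]1101   (B,0)→(B,0,left)
state=B head=1 tape=1[0]01101   (B,0)→(B,0,left)
state=B head=0 tape=[1]001101   (B,1)→(A,1,right)
state=A head=1 tape=1[0]01101   (A,0)→(B,1,left)
state=B head=0 tape=[1]101101   (B,1)→(A,1,right)
state=A head=1 tape=1[1]01101   (A,1)→(H,.,right)
state=H head=2 tape=1.[0]1101
At halt the head is at cell 2.

2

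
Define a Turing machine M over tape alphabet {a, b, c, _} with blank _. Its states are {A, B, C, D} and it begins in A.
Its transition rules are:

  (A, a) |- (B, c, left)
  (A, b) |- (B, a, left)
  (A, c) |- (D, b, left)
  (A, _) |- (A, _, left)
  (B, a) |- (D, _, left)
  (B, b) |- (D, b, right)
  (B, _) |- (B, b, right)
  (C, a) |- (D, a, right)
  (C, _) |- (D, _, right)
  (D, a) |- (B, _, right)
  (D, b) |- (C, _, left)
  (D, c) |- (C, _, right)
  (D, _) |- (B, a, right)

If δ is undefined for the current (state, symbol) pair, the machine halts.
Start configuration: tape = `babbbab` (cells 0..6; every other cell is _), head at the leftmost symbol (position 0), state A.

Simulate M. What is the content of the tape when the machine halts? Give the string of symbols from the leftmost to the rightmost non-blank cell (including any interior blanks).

aabb_bab

A | __[b]abbbab   read b → write a, move left, go to B
B | _[_]aabbbab   read _ → write b, move right, go to B
B | _b[a]abbbab   read a → write _, move left, go to D
D | _[b]_abbbab   read b → write _, move left, go to C
C | [_]__abbbab   read _ → write _, move right, go to D
D | _[_]_abbbab   read _ → write a, move right, go to B
B | _a[_]abbbab   read _ → write b, move right, go to B
B | _ab[a]bbbab   read a → write _, move left, go to D
D | _a[b]_bbbab   read b → write _, move left, go to C
C | _[a]__bbbab   read a → write a, move right, go to D
D | _a[_]_bbbab   read _ → write a, move right, go to B
B | _aa[_]bbbab   read _ → write b, move right, go to B
B | _aab[b]bbab   read b → write b, move right, go to D
D | _aabb[b]bab   read b → write _, move left, go to C
C | _aab[b]_bab
The non-blank tape span at halt is aabb_bab.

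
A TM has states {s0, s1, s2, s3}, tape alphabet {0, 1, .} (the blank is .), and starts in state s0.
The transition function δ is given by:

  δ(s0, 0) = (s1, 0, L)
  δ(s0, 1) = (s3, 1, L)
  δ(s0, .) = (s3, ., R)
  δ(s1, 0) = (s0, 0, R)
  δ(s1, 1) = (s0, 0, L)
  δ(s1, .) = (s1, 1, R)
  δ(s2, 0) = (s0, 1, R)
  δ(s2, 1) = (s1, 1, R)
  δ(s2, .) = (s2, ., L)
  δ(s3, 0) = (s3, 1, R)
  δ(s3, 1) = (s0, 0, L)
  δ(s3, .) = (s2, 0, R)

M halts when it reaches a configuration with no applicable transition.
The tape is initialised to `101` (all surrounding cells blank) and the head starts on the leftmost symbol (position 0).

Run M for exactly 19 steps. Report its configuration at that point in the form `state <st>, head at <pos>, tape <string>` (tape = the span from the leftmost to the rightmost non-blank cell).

state=s0 head=0 tape=..[1]01   (s0,1)→(s3,1,L)
state=s3 head=-1 tape=.[.]101   (s3,.)→(s2,0,R)
state=s2 head=0 tape=.0[1]01   (s2,1)→(s1,1,R)
state=s1 head=1 tape=.01[0]1   (s1,0)→(s0,0,R)
state=s0 head=2 tape=.010[1]   (s0,1)→(s3,1,L)
state=s3 head=1 tape=.01[0]1   (s3,0)→(s3,1,R)
state=s3 head=2 tape=.011[1]   (s3,1)→(s0,0,L)
state=s0 head=1 tape=.01[1]0   (s0,1)→(s3,1,L)
state=s3 head=0 tape=.0[1]10   (s3,1)→(s0,0,L)
state=s0 head=-1 tape=.[0]010   (s0,0)→(s1,0,L)
state=s1 head=-2 tape=[.]0010   (s1,.)→(s1,1,R)
state=s1 head=-1 tape=1[0]010   (s1,0)→(s0,0,R)
state=s0 head=0 tape=10[0]10   (s0,0)→(s1,0,L)
state=s1 head=-1 tape=1[0]010   (s1,0)→(s0,0,R)
state=s0 head=0 tape=10[0]10   (s0,0)→(s1,0,L)
state=s1 head=-1 tape=1[0]010   (s1,0)→(s0,0,R)
state=s0 head=0 tape=10[0]10   (s0,0)→(s1,0,L)
state=s1 head=-1 tape=1[0]010   (s1,0)→(s0,0,R)
state=s0 head=0 tape=10[0]10   (s0,0)→(s1,0,L)
state=s1 head=-1 tape=1[0]010
After 19 steps: state s1, head at -1, tape 10010.

state s1, head at -1, tape 10010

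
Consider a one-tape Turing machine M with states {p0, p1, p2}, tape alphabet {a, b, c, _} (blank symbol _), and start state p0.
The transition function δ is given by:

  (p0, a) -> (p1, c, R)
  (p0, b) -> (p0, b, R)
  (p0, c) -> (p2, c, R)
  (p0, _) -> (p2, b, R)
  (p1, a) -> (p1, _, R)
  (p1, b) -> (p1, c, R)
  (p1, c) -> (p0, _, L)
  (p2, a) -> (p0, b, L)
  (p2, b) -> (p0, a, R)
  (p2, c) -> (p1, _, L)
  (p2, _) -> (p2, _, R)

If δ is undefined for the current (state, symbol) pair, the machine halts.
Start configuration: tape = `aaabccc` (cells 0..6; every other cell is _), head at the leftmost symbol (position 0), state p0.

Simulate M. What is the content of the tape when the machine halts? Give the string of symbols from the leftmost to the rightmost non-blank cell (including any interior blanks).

c__c__c

state=p0 head=0 tape=[a]aabccc   (p0,a)→(p1,c,R)
state=p1 head=1 tape=c[a]abccc   (p1,a)→(p1,_,R)
state=p1 head=2 tape=c_[a]bccc   (p1,a)→(p1,_,R)
state=p1 head=3 tape=c__[b]ccc   (p1,b)→(p1,c,R)
state=p1 head=4 tape=c__c[c]cc   (p1,c)→(p0,_,L)
state=p0 head=3 tape=c__[c]_cc   (p0,c)→(p2,c,R)
state=p2 head=4 tape=c__c[_]cc   (p2,_)→(p2,_,R)
state=p2 head=5 tape=c__c_[c]c   (p2,c)→(p1,_,L)
state=p1 head=4 tape=c__c[_]_c
The non-blank tape span at halt is c__c__c.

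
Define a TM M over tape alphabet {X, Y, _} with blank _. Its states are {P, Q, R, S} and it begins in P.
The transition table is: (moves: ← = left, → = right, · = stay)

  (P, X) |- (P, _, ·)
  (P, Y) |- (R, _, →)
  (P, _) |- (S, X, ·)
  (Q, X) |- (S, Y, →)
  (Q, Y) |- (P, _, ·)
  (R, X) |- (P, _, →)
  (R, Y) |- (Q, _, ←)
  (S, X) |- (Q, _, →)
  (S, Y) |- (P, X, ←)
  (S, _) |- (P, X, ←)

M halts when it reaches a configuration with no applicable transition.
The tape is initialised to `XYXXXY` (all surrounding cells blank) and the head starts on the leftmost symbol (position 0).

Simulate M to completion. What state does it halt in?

Q

state=P head=0 tape=[X]YXXXY__   (P,X)→(P,_,·)
state=P head=0 tape=[_]YXXXY__   (P,_)→(S,X,·)
state=S head=0 tape=[X]YXXXY__   (S,X)→(Q,_,→)
state=Q head=1 tape=_[Y]XXXY__   (Q,Y)→(P,_,·)
state=P head=1 tape=_[_]XXXY__   (P,_)→(S,X,·)
state=S head=1 tape=_[X]XXXY__   (S,X)→(Q,_,→)
state=Q head=2 tape=__[X]XXY__   (Q,X)→(S,Y,→)
state=S head=3 tape=__Y[X]XY__   (S,X)→(Q,_,→)
state=Q head=4 tape=__Y_[X]Y__   (Q,X)→(S,Y,→)
state=S head=5 tape=__Y_Y[Y]__   (S,Y)→(P,X,←)
state=P head=4 tape=__Y_[Y]X__   (P,Y)→(R,_,→)
state=R head=5 tape=__Y__[X]__   (R,X)→(P,_,→)
state=P head=6 tape=__Y___[_]_   (P,_)→(S,X,·)
state=S head=6 tape=__Y___[X]_   (S,X)→(Q,_,→)
state=Q head=7 tape=__Y____[_]
No transition is defined for (Q, _); M halts in state Q.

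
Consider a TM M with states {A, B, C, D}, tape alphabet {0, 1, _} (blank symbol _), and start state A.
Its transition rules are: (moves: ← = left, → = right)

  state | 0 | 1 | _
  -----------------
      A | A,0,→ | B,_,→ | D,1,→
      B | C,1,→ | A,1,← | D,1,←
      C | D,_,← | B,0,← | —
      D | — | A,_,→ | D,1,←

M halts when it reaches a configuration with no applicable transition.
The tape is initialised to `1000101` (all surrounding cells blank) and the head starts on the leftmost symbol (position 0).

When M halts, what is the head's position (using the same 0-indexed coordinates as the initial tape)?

state=A head=0 tape=[1]000101   (A,1)→(B,_,→)
state=B head=1 tape=_[0]00101   (B,0)→(C,1,→)
state=C head=2 tape=_1[0]0101   (C,0)→(D,_,←)
state=D head=1 tape=_[1]_0101   (D,1)→(A,_,→)
state=A head=2 tape=__[_]0101   (A,_)→(D,1,→)
state=D head=3 tape=__1[0]101
At halt the head is at cell 3.

3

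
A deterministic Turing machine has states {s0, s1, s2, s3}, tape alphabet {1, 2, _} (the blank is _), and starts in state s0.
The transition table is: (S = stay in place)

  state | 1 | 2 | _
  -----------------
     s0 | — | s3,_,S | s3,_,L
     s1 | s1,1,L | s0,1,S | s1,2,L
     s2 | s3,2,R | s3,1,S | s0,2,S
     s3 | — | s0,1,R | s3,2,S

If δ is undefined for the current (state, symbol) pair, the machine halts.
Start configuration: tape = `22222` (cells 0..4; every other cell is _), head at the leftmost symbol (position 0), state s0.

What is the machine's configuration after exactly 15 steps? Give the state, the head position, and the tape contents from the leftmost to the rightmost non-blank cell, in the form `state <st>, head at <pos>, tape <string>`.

s0 | [2]2222_   read 2 → write _, move S, go to s3
s3 | [_]2222_   read _ → write 2, move S, go to s3
s3 | [2]2222_   read 2 → write 1, move R, go to s0
s0 | 1[2]222_   read 2 → write _, move S, go to s3
s3 | 1[_]222_   read _ → write 2, move S, go to s3
s3 | 1[2]222_   read 2 → write 1, move R, go to s0
s0 | 11[2]22_   read 2 → write _, move S, go to s3
s3 | 11[_]22_   read _ → write 2, move S, go to s3
s3 | 11[2]22_   read 2 → write 1, move R, go to s0
s0 | 111[2]2_   read 2 → write _, move S, go to s3
s3 | 111[_]2_   read _ → write 2, move S, go to s3
s3 | 111[2]2_   read 2 → write 1, move R, go to s0
s0 | 1111[2]_   read 2 → write _, move S, go to s3
s3 | 1111[_]_   read _ → write 2, move S, go to s3
s3 | 1111[2]_   read 2 → write 1, move R, go to s0
s0 | 11111[_]
After 15 steps: state s0, head at 5, tape 11111.

state s0, head at 5, tape 11111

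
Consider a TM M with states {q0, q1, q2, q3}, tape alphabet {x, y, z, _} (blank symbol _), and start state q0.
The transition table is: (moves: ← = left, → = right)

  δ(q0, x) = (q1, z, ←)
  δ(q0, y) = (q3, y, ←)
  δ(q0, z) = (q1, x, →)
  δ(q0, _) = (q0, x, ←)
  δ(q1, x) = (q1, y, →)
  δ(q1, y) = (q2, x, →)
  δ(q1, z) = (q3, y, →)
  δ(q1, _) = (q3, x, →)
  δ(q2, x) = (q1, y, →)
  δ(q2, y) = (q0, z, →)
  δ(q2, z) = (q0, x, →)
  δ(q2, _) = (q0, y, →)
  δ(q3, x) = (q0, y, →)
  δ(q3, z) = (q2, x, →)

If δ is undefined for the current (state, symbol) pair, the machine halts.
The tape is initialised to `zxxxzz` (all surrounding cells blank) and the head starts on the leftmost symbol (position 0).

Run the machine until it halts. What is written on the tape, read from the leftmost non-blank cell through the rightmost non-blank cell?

xyyyyyyx

q0 | [z]xxxzz__   read z → write x, move →, go to q1
q1 | x[x]xxzz__   read x → write y, move →, go to q1
q1 | xy[x]xzz__   read x → write y, move →, go to q1
q1 | xyy[x]zz__   read x → write y, move →, go to q1
q1 | xyyy[z]z__   read z → write y, move →, go to q3
q3 | xyyyy[z]__   read z → write x, move →, go to q2
q2 | xyyyyx[_]_   read _ → write y, move →, go to q0
q0 | xyyyyxy[_]   read _ → write x, move ←, go to q0
q0 | xyyyyx[y]x   read y → write y, move ←, go to q3
q3 | xyyyy[x]yx   read x → write y, move →, go to q0
q0 | xyyyyy[y]x   read y → write y, move ←, go to q3
q3 | xyyyy[y]yx
The non-blank tape span at halt is xyyyyyyx.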